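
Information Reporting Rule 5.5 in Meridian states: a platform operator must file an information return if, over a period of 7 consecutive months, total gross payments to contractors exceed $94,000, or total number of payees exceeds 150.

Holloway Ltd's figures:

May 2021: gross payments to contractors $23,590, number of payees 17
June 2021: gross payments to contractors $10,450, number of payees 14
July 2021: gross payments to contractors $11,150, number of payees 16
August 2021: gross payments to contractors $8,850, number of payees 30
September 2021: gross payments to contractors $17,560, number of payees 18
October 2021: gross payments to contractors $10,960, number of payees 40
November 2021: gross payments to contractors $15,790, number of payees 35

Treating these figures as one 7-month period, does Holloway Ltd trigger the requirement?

Total gross payments to contractors: $23,590 + $10,450 + $11,150 + $8,850 + $17,560 + $10,960 + $15,790 = $98,350 (> $94,000).
Total number of payees: 17 + 14 + 16 + 30 + 18 + 40 + 35 = 170 (> 150).
The test is 'or': at least one threshold is exceeded.

Yes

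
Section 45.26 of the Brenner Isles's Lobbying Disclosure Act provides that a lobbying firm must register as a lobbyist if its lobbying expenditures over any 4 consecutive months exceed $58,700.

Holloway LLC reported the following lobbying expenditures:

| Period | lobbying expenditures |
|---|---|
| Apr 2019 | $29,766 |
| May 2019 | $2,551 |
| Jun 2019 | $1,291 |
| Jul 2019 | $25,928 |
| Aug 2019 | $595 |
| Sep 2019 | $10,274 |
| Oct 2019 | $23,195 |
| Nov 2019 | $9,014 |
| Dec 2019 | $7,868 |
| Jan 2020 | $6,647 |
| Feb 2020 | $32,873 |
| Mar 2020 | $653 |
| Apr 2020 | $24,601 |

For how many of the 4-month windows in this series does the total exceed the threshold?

3

Apr 2019–Jul 2019: $29,766 + $2,551 + $1,291 + $25,928 = $59,536 (over)
May 2019–Aug 2019: $2,551 + $1,291 + $25,928 + $595 = $30,365 (under)
Jun 2019–Sep 2019: $1,291 + $25,928 + $595 + $10,274 = $38,088 (under)
Jul 2019–Oct 2019: $25,928 + $595 + $10,274 + $23,195 = $59,992 (over)
Aug 2019–Nov 2019: $595 + $10,274 + $23,195 + $9,014 = $43,078 (under)
Sep 2019–Dec 2019: $10,274 + $23,195 + $9,014 + $7,868 = $50,351 (under)
Oct 2019–Jan 2020: $23,195 + $9,014 + $7,868 + $6,647 = $46,724 (under)
Nov 2019–Feb 2020: $9,014 + $7,868 + $6,647 + $32,873 = $56,402 (under)
Dec 2019–Mar 2020: $7,868 + $6,647 + $32,873 + $653 = $48,041 (under)
Jan 2020–Apr 2020: $6,647 + $32,873 + $653 + $24,601 = $64,774 (over)
3 windows exceed the threshold.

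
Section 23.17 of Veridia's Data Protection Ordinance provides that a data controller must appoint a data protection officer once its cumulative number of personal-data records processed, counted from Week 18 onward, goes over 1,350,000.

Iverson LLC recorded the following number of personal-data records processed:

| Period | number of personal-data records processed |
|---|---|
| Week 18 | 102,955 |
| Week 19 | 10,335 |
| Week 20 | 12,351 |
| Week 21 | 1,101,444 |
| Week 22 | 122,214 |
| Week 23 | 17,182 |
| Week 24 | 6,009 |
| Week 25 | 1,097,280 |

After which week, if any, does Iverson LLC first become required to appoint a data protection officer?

Week 23

Through Week 18: 102,955
Through Week 19: 113,290
Through Week 20: 125,641
Through Week 21: 1,227,085
Through Week 22: 1,349,299
Through Week 23: 1,366,481 ← exceeds threshold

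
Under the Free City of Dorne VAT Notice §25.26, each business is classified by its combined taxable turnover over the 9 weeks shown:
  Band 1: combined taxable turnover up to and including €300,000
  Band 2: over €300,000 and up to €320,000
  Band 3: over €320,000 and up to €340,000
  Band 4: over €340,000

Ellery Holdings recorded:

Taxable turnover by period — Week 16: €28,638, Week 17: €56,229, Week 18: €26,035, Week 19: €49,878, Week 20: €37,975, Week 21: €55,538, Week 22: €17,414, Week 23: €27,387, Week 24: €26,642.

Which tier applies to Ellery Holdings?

Combined taxable turnover: €28,638 + €56,229 + €26,035 + €49,878 + €37,975 + €55,538 + €17,414 + €27,387 + €26,642 = €325,736.
€320,000 < €325,736 ≤ €340,000, so Band 3 applies.

Band 3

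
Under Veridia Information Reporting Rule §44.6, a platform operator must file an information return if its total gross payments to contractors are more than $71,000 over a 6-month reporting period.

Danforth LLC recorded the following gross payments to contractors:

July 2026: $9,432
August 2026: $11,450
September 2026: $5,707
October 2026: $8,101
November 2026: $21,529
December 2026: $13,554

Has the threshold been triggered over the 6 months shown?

No

Total gross payments to contractors: $9,432 + $11,450 + $5,707 + $8,101 + $21,529 + $13,554 = $69,773.
$69,773 ≤ $71,000, so the threshold is not exceeded.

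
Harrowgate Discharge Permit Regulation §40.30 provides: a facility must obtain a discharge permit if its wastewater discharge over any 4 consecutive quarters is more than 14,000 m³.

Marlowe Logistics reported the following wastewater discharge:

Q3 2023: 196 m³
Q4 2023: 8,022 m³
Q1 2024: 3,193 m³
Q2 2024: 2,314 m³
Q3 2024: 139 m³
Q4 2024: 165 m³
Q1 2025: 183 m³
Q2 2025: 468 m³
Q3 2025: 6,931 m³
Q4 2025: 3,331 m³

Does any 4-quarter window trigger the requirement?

Q3 2023–Q2 2024: 196 m³ + 8,022 m³ + 3,193 m³ + 2,314 m³ = 13,725 m³ (under)
Q4 2023–Q3 2024: 8,022 m³ + 3,193 m³ + 2,314 m³ + 139 m³ = 13,668 m³ (under)
Q1 2024–Q4 2024: 3,193 m³ + 2,314 m³ + 139 m³ + 165 m³ = 5,811 m³ (under)
Q2 2024–Q1 2025: 2,314 m³ + 139 m³ + 165 m³ + 183 m³ = 2,801 m³ (under)
Q3 2024–Q2 2025: 139 m³ + 165 m³ + 183 m³ + 468 m³ = 955 m³ (under)
Q4 2024–Q3 2025: 165 m³ + 183 m³ + 468 m³ + 6,931 m³ = 7,747 m³ (under)
Q1 2025–Q4 2025: 183 m³ + 468 m³ + 6,931 m³ + 3,331 m³ = 10,913 m³ (under)
No window exceeds 14,000 m³.

No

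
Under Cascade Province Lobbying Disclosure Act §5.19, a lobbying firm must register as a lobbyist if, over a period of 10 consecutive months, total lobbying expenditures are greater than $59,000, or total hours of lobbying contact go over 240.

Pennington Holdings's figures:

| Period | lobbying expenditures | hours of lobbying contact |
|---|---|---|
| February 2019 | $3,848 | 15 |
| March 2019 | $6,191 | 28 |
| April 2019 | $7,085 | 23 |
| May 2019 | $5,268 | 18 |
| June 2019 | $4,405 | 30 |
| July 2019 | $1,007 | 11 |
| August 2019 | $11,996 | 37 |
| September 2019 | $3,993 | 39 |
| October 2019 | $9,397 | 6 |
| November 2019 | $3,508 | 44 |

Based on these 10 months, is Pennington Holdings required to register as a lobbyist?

Yes

Total lobbying expenditures: $3,848 + $6,191 + $7,085 + $5,268 + $4,405 + $1,007 + $11,996 + $3,993 + $9,397 + $3,508 = $56,698 (≤ $59,000).
Total hours of lobbying contact: 15 + 28 + 23 + 18 + 30 + 11 + 37 + 39 + 6 + 44 = 251 (> 240).
The test is 'or': at least one threshold is exceeded.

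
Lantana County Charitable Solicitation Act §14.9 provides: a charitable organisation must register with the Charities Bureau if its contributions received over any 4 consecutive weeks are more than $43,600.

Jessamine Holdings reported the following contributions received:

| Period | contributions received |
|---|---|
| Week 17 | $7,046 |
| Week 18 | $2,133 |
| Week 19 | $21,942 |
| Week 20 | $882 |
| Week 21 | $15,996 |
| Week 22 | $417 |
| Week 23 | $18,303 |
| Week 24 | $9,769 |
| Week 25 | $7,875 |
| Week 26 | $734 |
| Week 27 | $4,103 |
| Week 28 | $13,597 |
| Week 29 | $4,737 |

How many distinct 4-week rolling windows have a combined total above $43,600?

Week 17–Week 20: $7,046 + $2,133 + $21,942 + $882 = $32,003 (under)
Week 18–Week 21: $2,133 + $21,942 + $882 + $15,996 = $40,953 (under)
Week 19–Week 22: $21,942 + $882 + $15,996 + $417 = $39,237 (under)
Week 20–Week 23: $882 + $15,996 + $417 + $18,303 = $35,598 (under)
Week 21–Week 24: $15,996 + $417 + $18,303 + $9,769 = $44,485 (over)
Week 22–Week 25: $417 + $18,303 + $9,769 + $7,875 = $36,364 (under)
Week 23–Week 26: $18,303 + $9,769 + $7,875 + $734 = $36,681 (under)
Week 24–Week 27: $9,769 + $7,875 + $734 + $4,103 = $22,481 (under)
Week 25–Week 28: $7,875 + $734 + $4,103 + $13,597 = $26,309 (under)
Week 26–Week 29: $734 + $4,103 + $13,597 + $4,737 = $23,171 (under)
1 window exceeds the threshold.

1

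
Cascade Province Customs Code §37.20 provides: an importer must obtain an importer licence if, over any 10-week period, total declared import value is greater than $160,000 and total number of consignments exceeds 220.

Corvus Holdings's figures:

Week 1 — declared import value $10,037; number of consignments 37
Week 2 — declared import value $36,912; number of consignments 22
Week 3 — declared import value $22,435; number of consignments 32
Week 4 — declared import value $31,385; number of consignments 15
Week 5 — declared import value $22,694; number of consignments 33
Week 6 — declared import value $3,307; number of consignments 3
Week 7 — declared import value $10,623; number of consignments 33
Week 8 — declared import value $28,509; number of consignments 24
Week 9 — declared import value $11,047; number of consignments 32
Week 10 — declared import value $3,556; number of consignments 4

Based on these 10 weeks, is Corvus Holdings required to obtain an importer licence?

Yes

Total declared import value: $10,037 + $36,912 + $22,435 + $31,385 + $22,694 + $3,307 + $10,623 + $28,509 + $11,047 + $3,556 = $180,505 (> $160,000).
Total number of consignments: 37 + 22 + 32 + 15 + 33 + 3 + 33 + 24 + 32 + 4 = 235 (> 220).
The test is 'and': both thresholds are exceeded.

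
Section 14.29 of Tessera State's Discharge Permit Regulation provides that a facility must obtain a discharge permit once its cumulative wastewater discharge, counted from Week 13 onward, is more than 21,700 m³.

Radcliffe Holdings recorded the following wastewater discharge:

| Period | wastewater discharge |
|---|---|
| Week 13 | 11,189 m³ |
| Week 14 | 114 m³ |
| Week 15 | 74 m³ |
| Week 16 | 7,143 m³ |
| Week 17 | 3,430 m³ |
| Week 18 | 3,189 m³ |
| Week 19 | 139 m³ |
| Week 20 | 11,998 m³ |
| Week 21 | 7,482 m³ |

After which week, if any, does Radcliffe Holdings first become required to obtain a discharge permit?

Through Week 13: 11,189 m³
Through Week 14: 11,303 m³
Through Week 15: 11,377 m³
Through Week 16: 18,520 m³
Through Week 17: 21,950 m³ ← exceeds threshold

Week 17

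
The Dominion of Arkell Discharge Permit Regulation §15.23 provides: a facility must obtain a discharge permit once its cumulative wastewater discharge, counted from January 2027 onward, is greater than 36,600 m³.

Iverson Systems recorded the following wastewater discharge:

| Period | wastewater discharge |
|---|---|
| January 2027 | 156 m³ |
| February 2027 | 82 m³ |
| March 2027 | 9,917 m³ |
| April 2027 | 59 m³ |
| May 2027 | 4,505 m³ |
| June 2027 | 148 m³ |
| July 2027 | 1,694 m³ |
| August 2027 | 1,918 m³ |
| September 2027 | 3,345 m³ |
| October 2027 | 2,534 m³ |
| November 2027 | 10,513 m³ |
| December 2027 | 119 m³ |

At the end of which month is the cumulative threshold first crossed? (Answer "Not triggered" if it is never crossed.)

Through January 2027: 156 m³
Through February 2027: 238 m³
Through March 2027: 10,155 m³
Through April 2027: 10,214 m³
Through May 2027: 14,719 m³
Through June 2027: 14,867 m³
Through July 2027: 16,561 m³
Through August 2027: 18,479 m³
Through September 2027: 21,824 m³
Through October 2027: 24,358 m³
Through November 2027: 34,871 m³
Through December 2027: 34,990 m³
Final cumulative total 34,990 m³ ≤ 36,600 m³; the threshold is never exceeded.

Not triggered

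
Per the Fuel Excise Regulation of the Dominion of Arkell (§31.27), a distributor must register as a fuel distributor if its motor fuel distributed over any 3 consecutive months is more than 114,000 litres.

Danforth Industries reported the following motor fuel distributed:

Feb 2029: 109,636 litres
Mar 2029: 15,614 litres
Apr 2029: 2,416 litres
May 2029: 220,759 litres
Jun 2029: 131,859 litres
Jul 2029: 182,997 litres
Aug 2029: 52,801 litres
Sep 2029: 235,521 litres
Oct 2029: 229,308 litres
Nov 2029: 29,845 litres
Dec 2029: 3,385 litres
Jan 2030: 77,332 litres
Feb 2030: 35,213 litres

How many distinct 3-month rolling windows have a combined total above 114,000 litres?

10

Feb 2029–Apr 2029: 109,636 litres + 15,614 litres + 2,416 litres = 127,666 litres (over)
Mar 2029–May 2029: 15,614 litres + 2,416 litres + 220,759 litres = 238,789 litres (over)
Apr 2029–Jun 2029: 2,416 litres + 220,759 litres + 131,859 litres = 355,034 litres (over)
May 2029–Jul 2029: 220,759 litres + 131,859 litres + 182,997 litres = 535,615 litres (over)
Jun 2029–Aug 2029: 131,859 litres + 182,997 litres + 52,801 litres = 367,657 litres (over)
Jul 2029–Sep 2029: 182,997 litres + 52,801 litres + 235,521 litres = 471,319 litres (over)
Aug 2029–Oct 2029: 52,801 litres + 235,521 litres + 229,308 litres = 517,630 litres (over)
Sep 2029–Nov 2029: 235,521 litres + 229,308 litres + 29,845 litres = 494,674 litres (over)
Oct 2029–Dec 2029: 229,308 litres + 29,845 litres + 3,385 litres = 262,538 litres (over)
Nov 2029–Jan 2030: 29,845 litres + 3,385 litres + 77,332 litres = 110,562 litres (under)
Dec 2029–Feb 2030: 3,385 litres + 77,332 litres + 35,213 litres = 115,930 litres (over)
10 windows exceed the threshold.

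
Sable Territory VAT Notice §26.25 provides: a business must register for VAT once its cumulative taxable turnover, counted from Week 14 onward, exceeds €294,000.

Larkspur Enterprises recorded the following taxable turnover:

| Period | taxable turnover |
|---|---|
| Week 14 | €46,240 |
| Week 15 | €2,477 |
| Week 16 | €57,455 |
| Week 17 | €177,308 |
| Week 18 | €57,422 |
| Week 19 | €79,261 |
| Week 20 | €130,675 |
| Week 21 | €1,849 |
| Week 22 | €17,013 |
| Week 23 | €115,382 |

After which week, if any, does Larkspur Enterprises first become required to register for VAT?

Through Week 14: €46,240
Through Week 15: €48,717
Through Week 16: €106,172
Through Week 17: €283,480
Through Week 18: €340,902 ← exceeds threshold

Week 18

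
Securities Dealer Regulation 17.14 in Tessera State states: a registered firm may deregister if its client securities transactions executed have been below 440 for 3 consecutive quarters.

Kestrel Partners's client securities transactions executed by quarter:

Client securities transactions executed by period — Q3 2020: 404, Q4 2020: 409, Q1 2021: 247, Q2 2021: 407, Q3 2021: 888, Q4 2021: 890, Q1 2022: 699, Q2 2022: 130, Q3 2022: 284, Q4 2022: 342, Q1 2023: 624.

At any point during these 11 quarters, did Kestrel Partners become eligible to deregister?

Yes

Quarters below 440: Q3 2020, Q4 2020, Q1 2021, Q2 2021, Q2 2022, Q3 2022, Q4 2022.
Longest run of consecutive quarters below the threshold: 4.
4 ≥ 3, so Kestrel Partners became eligible.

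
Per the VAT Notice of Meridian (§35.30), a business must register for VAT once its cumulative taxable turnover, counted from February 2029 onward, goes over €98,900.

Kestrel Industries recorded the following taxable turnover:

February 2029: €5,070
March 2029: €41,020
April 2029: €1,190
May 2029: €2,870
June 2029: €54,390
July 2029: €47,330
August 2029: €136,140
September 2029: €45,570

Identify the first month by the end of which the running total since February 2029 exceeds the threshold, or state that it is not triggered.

June 2029

Through February 2029: €5,070
Through March 2029: €46,090
Through April 2029: €47,280
Through May 2029: €50,150
Through June 2029: €104,540 ← exceeds threshold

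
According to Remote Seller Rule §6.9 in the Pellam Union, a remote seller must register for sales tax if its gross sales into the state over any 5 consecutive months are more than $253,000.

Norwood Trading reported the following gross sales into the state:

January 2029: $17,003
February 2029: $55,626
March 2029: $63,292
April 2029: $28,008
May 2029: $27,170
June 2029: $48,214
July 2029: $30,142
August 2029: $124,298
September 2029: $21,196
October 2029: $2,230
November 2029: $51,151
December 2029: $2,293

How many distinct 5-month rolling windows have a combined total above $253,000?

1

January 2029–May 2029: $17,003 + $55,626 + $63,292 + $28,008 + $27,170 = $191,099 (under)
February 2029–June 2029: $55,626 + $63,292 + $28,008 + $27,170 + $48,214 = $222,310 (under)
March 2029–July 2029: $63,292 + $28,008 + $27,170 + $48,214 + $30,142 = $196,826 (under)
April 2029–August 2029: $28,008 + $27,170 + $48,214 + $30,142 + $124,298 = $257,832 (over)
May 2029–September 2029: $27,170 + $48,214 + $30,142 + $124,298 + $21,196 = $251,020 (under)
June 2029–October 2029: $48,214 + $30,142 + $124,298 + $21,196 + $2,230 = $226,080 (under)
July 2029–November 2029: $30,142 + $124,298 + $21,196 + $2,230 + $51,151 = $229,017 (under)
August 2029–December 2029: $124,298 + $21,196 + $2,230 + $51,151 + $2,293 = $201,168 (under)
1 window exceeds the threshold.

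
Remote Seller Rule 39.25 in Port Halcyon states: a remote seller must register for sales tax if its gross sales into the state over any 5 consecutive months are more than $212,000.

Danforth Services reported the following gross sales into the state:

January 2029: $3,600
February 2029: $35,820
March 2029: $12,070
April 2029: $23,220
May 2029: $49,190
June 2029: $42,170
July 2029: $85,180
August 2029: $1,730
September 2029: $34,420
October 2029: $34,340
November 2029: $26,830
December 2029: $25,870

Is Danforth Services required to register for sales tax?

January 2029–May 2029: $3,600 + $35,820 + $12,070 + $23,220 + $49,190 = $123,900 (under)
February 2029–June 2029: $35,820 + $12,070 + $23,220 + $49,190 + $42,170 = $162,470 (under)
March 2029–July 2029: $12,070 + $23,220 + $49,190 + $42,170 + $85,180 = $211,830 (under)
April 2029–August 2029: $23,220 + $49,190 + $42,170 + $85,180 + $1,730 = $201,490 (under)
May 2029–September 2029: $49,190 + $42,170 + $85,180 + $1,730 + $34,420 = $212,690 (over)
June 2029–October 2029: $42,170 + $85,180 + $1,730 + $34,420 + $34,340 = $197,840 (under)
July 2029–November 2029: $85,180 + $1,730 + $34,420 + $34,340 + $26,830 = $182,500 (under)
August 2029–December 2029: $1,730 + $34,420 + $34,340 + $26,830 + $25,870 = $123,190 (under)
At least one window exceeds $212,000.

Yes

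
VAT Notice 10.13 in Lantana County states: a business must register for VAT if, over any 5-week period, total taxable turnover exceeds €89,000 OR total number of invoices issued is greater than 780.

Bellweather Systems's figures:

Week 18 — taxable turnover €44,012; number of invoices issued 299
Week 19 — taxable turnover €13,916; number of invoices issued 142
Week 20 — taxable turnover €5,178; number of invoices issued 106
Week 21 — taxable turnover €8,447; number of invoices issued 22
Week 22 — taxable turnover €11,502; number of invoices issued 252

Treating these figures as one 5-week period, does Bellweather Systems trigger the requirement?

Yes

Total taxable turnover: €44,012 + €13,916 + €5,178 + €8,447 + €11,502 = €83,055 (≤ €89,000).
Total number of invoices issued: 299 + 142 + 106 + 22 + 252 = 821 (> 780).
The test is 'or': at least one threshold is exceeded.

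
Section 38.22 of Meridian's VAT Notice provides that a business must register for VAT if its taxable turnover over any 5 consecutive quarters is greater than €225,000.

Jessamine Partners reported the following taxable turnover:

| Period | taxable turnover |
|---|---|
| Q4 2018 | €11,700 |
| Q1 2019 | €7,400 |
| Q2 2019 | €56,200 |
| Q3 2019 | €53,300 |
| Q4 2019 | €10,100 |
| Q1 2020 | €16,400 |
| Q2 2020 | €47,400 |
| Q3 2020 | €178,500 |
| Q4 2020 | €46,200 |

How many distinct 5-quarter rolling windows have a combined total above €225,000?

2

Q4 2018–Q4 2019: €11,700 + €7,400 + €56,200 + €53,300 + €10,100 = €138,700 (under)
Q1 2019–Q1 2020: €7,400 + €56,200 + €53,300 + €10,100 + €16,400 = €143,400 (under)
Q2 2019–Q2 2020: €56,200 + €53,300 + €10,100 + €16,400 + €47,400 = €183,400 (under)
Q3 2019–Q3 2020: €53,300 + €10,100 + €16,400 + €47,400 + €178,500 = €305,700 (over)
Q4 2019–Q4 2020: €10,100 + €16,400 + €47,400 + €178,500 + €46,200 = €298,600 (over)
2 windows exceed the threshold.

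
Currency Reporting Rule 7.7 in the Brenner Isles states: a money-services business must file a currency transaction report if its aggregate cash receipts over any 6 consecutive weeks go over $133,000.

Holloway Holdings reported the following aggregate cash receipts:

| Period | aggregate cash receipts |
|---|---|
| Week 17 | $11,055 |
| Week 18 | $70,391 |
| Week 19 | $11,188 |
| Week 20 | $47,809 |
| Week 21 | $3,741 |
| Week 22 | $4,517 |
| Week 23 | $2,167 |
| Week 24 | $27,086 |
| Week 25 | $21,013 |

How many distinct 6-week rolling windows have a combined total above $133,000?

Week 17–Week 22: $11,055 + $70,391 + $11,188 + $47,809 + $3,741 + $4,517 = $148,701 (over)
Week 18–Week 23: $70,391 + $11,188 + $47,809 + $3,741 + $4,517 + $2,167 = $139,813 (over)
Week 19–Week 24: $11,188 + $47,809 + $3,741 + $4,517 + $2,167 + $27,086 = $96,508 (under)
Week 20–Week 25: $47,809 + $3,741 + $4,517 + $2,167 + $27,086 + $21,013 = $106,333 (under)
2 windows exceed the threshold.

2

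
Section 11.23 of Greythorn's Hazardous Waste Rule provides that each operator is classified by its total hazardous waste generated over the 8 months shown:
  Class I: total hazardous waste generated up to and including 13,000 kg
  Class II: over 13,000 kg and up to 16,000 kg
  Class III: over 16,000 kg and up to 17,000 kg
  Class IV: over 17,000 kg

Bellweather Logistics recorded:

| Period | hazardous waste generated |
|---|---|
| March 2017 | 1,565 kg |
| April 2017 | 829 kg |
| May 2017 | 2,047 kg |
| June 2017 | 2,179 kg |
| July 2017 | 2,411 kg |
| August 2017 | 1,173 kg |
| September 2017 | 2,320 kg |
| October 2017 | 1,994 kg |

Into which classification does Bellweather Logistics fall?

Total hazardous waste generated: 1,565 kg + 829 kg + 2,047 kg + 2,179 kg + 2,411 kg + 1,173 kg + 2,320 kg + 1,994 kg = 14,518 kg.
13,000 kg < 14,518 kg ≤ 16,000 kg, so Class II applies.

Class II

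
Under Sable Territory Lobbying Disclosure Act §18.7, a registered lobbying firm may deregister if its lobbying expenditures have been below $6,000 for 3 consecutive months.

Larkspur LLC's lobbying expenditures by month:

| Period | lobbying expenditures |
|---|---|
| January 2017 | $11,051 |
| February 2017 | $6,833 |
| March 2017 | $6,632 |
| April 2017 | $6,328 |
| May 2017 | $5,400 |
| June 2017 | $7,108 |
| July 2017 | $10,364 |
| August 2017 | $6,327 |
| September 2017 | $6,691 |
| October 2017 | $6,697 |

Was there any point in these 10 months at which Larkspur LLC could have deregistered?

No

Months below $6,000: May 2017.
Longest run of consecutive months below the threshold: 1.
1 < 3, so Larkspur LLC never became eligible.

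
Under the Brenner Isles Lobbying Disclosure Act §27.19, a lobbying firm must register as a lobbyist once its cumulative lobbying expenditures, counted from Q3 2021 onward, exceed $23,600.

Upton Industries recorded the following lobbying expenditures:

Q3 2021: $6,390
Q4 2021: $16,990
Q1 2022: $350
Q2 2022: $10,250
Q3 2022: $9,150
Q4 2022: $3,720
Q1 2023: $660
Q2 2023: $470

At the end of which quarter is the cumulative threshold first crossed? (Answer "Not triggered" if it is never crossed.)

Q1 2022

Through Q3 2021: $6,390
Through Q4 2021: $23,380
Through Q1 2022: $23,730 ← exceeds threshold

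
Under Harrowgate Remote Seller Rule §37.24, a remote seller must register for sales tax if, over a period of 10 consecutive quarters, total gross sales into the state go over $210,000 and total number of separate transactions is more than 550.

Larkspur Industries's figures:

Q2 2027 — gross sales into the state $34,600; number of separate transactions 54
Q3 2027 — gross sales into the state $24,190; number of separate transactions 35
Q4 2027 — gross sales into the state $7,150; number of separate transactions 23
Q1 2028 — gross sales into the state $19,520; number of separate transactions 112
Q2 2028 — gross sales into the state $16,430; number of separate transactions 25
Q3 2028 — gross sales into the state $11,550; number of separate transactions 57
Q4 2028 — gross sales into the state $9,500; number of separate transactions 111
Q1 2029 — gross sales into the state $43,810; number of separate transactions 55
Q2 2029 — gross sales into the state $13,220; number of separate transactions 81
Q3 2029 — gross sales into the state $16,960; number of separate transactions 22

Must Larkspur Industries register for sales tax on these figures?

Total gross sales into the state: $34,600 + $24,190 + $7,150 + $19,520 + $16,430 + $11,550 + $9,500 + $43,810 + $13,220 + $16,960 = $196,930 (≤ $210,000).
Total number of separate transactions: 54 + 35 + 23 + 112 + 25 + 57 + 111 + 55 + 81 + 22 = 575 (> 550).
The test is 'and': the rule requires both, and at least one is not exceeded.

No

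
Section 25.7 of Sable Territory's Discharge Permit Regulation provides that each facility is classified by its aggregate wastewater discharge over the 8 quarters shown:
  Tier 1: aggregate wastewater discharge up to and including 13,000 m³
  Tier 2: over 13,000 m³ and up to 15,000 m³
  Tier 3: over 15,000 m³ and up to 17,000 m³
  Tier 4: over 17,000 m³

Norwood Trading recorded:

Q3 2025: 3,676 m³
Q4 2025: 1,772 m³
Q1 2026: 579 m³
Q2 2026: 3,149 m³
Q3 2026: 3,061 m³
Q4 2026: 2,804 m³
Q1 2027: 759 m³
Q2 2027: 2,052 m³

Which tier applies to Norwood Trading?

Aggregate wastewater discharge: 3,676 m³ + 1,772 m³ + 579 m³ + 3,149 m³ + 3,061 m³ + 2,804 m³ + 759 m³ + 2,052 m³ = 17,852 m³.
17,852 m³ > 17,000 m³, so Tier 4 applies.

Tier 4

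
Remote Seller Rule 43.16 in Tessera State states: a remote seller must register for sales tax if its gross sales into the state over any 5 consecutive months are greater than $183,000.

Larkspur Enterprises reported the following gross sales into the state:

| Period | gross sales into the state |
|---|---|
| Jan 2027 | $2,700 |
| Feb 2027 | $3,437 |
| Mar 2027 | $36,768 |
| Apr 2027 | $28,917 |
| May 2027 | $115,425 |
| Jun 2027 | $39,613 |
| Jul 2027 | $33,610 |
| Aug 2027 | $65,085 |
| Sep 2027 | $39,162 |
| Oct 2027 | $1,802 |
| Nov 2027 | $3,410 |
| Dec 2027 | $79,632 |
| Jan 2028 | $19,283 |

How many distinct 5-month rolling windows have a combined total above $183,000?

6

Jan 2027–May 2027: $2,700 + $3,437 + $36,768 + $28,917 + $115,425 = $187,247 (over)
Feb 2027–Jun 2027: $3,437 + $36,768 + $28,917 + $115,425 + $39,613 = $224,160 (over)
Mar 2027–Jul 2027: $36,768 + $28,917 + $115,425 + $39,613 + $33,610 = $254,333 (over)
Apr 2027–Aug 2027: $28,917 + $115,425 + $39,613 + $33,610 + $65,085 = $282,650 (over)
May 2027–Sep 2027: $115,425 + $39,613 + $33,610 + $65,085 + $39,162 = $292,895 (over)
Jun 2027–Oct 2027: $39,613 + $33,610 + $65,085 + $39,162 + $1,802 = $179,272 (under)
Jul 2027–Nov 2027: $33,610 + $65,085 + $39,162 + $1,802 + $3,410 = $143,069 (under)
Aug 2027–Dec 2027: $65,085 + $39,162 + $1,802 + $3,410 + $79,632 = $189,091 (over)
Sep 2027–Jan 2028: $39,162 + $1,802 + $3,410 + $79,632 + $19,283 = $143,289 (under)
6 windows exceed the threshold.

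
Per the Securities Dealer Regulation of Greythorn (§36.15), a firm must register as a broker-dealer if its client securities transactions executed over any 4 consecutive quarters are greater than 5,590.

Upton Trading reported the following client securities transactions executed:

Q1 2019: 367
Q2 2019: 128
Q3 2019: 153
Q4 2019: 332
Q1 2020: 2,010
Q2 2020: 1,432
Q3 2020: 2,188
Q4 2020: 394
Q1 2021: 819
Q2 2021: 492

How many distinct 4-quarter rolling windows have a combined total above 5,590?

2

Q1 2019–Q4 2019: 367 + 128 + 153 + 332 = 980 (under)
Q2 2019–Q1 2020: 128 + 153 + 332 + 2,010 = 2,623 (under)
Q3 2019–Q2 2020: 153 + 332 + 2,010 + 1,432 = 3,927 (under)
Q4 2019–Q3 2020: 332 + 2,010 + 1,432 + 2,188 = 5,962 (over)
Q1 2020–Q4 2020: 2,010 + 1,432 + 2,188 + 394 = 6,024 (over)
Q2 2020–Q1 2021: 1,432 + 2,188 + 394 + 819 = 4,833 (under)
Q3 2020–Q2 2021: 2,188 + 394 + 819 + 492 = 3,893 (under)
2 windows exceed the threshold.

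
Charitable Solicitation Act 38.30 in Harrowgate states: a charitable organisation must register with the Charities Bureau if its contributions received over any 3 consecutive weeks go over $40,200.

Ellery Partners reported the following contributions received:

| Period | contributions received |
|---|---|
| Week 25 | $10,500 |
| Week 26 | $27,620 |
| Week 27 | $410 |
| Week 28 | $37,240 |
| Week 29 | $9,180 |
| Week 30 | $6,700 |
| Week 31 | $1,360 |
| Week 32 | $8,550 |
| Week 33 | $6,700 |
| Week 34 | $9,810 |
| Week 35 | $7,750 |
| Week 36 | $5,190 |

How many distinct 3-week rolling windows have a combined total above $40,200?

3

Week 25–Week 27: $10,500 + $27,620 + $410 = $38,530 (under)
Week 26–Week 28: $27,620 + $410 + $37,240 = $65,270 (over)
Week 27–Week 29: $410 + $37,240 + $9,180 = $46,830 (over)
Week 28–Week 30: $37,240 + $9,180 + $6,700 = $53,120 (over)
Week 29–Week 31: $9,180 + $6,700 + $1,360 = $17,240 (under)
Week 30–Week 32: $6,700 + $1,360 + $8,550 = $16,610 (under)
Week 31–Week 33: $1,360 + $8,550 + $6,700 = $16,610 (under)
Week 32–Week 34: $8,550 + $6,700 + $9,810 = $25,060 (under)
Week 33–Week 35: $6,700 + $9,810 + $7,750 = $24,260 (under)
Week 34–Week 36: $9,810 + $7,750 + $5,190 = $22,750 (under)
3 windows exceed the threshold.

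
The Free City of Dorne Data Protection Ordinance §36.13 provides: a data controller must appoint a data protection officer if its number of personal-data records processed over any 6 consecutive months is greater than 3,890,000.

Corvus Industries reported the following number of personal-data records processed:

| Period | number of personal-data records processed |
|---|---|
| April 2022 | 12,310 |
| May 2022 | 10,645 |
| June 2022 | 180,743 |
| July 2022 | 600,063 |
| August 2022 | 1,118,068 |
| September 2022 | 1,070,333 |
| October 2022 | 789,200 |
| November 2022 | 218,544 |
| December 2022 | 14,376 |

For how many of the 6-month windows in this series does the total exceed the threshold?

April 2022–September 2022: 12,310 + 10,645 + 180,743 + 600,063 + 1,118,068 + 1,070,333 = 2,992,162 (under)
May 2022–October 2022: 10,645 + 180,743 + 600,063 + 1,118,068 + 1,070,333 + 789,200 = 3,769,052 (under)
June 2022–November 2022: 180,743 + 600,063 + 1,118,068 + 1,070,333 + 789,200 + 218,544 = 3,976,951 (over)
July 2022–December 2022: 600,063 + 1,118,068 + 1,070,333 + 789,200 + 218,544 + 14,376 = 3,810,584 (under)
1 window exceeds the threshold.

1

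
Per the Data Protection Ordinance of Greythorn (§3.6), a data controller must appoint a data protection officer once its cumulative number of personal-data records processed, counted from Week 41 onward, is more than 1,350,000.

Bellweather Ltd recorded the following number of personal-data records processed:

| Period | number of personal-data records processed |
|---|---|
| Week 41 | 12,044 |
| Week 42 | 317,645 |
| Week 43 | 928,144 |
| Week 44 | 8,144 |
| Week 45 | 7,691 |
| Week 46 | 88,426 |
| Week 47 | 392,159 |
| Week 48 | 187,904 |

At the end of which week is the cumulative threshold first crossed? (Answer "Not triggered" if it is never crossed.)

Week 46

Through Week 41: 12,044
Through Week 42: 329,689
Through Week 43: 1,257,833
Through Week 44: 1,265,977
Through Week 45: 1,273,668
Through Week 46: 1,362,094 ← exceeds threshold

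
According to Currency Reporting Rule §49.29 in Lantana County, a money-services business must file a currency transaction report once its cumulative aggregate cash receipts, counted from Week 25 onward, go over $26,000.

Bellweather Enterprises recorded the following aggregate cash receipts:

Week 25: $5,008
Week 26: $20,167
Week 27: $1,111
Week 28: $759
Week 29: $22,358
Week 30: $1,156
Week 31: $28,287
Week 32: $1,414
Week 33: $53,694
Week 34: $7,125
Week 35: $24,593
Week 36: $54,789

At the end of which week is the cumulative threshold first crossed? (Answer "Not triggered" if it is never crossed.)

Through Week 25: $5,008
Through Week 26: $25,175
Through Week 27: $26,286 ← exceeds threshold

Week 27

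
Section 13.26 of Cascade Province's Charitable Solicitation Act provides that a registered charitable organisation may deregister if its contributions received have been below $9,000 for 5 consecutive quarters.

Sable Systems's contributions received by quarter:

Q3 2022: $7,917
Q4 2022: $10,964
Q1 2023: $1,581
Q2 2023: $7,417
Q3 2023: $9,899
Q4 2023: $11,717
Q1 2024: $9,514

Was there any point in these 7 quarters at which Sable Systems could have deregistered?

Quarters below $9,000: Q3 2022, Q1 2023, Q2 2023.
Longest run of consecutive quarters below the threshold: 2.
2 < 5, so Sable Systems never became eligible.

No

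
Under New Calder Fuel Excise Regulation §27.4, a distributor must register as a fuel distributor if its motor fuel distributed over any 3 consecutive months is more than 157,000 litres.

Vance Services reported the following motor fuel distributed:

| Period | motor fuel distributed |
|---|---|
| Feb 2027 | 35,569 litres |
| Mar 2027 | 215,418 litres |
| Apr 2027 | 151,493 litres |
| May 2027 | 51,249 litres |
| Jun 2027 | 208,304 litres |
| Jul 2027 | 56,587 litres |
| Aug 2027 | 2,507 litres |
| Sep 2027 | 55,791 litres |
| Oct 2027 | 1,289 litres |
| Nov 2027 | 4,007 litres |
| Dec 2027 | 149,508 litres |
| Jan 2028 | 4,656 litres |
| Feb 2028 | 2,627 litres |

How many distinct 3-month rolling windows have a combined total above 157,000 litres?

6

Feb 2027–Apr 2027: 35,569 litres + 215,418 litres + 151,493 litres = 402,480 litres (over)
Mar 2027–May 2027: 215,418 litres + 151,493 litres + 51,249 litres = 418,160 litres (over)
Apr 2027–Jun 2027: 151,493 litres + 51,249 litres + 208,304 litres = 411,046 litres (over)
May 2027–Jul 2027: 51,249 litres + 208,304 litres + 56,587 litres = 316,140 litres (over)
Jun 2027–Aug 2027: 208,304 litres + 56,587 litres + 2,507 litres = 267,398 litres (over)
Jul 2027–Sep 2027: 56,587 litres + 2,507 litres + 55,791 litres = 114,885 litres (under)
Aug 2027–Oct 2027: 2,507 litres + 55,791 litres + 1,289 litres = 59,587 litres (under)
Sep 2027–Nov 2027: 55,791 litres + 1,289 litres + 4,007 litres = 61,087 litres (under)
Oct 2027–Dec 2027: 1,289 litres + 4,007 litres + 149,508 litres = 154,804 litres (under)
Nov 2027–Jan 2028: 4,007 litres + 149,508 litres + 4,656 litres = 158,171 litres (over)
Dec 2027–Feb 2028: 149,508 litres + 4,656 litres + 2,627 litres = 156,791 litres (under)
6 windows exceed the threshold.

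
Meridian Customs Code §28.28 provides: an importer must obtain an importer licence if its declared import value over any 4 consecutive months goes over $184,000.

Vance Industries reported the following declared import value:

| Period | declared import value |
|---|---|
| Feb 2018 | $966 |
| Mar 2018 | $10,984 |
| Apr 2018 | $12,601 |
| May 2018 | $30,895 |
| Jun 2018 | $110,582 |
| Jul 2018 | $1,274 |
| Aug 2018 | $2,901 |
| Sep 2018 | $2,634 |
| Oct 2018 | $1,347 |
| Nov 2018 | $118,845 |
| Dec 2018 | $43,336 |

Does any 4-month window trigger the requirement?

No

Feb 2018–May 2018: $966 + $10,984 + $12,601 + $30,895 = $55,446 (under)
Mar 2018–Jun 2018: $10,984 + $12,601 + $30,895 + $110,582 = $165,062 (under)
Apr 2018–Jul 2018: $12,601 + $30,895 + $110,582 + $1,274 = $155,352 (under)
May 2018–Aug 2018: $30,895 + $110,582 + $1,274 + $2,901 = $145,652 (under)
Jun 2018–Sep 2018: $110,582 + $1,274 + $2,901 + $2,634 = $117,391 (under)
Jul 2018–Oct 2018: $1,274 + $2,901 + $2,634 + $1,347 = $8,156 (under)
Aug 2018–Nov 2018: $2,901 + $2,634 + $1,347 + $118,845 = $125,727 (under)
Sep 2018–Dec 2018: $2,634 + $1,347 + $118,845 + $43,336 = $166,162 (under)
No window exceeds $184,000.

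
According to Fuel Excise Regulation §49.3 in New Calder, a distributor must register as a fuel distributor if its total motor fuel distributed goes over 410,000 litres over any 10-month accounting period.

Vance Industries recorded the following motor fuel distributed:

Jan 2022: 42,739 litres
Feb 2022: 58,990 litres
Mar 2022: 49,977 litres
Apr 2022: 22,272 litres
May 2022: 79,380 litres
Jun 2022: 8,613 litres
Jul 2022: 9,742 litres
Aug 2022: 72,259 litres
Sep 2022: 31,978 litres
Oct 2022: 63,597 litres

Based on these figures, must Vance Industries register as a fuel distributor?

Total motor fuel distributed: 42,739 litres + 58,990 litres + 49,977 litres + 22,272 litres + 79,380 litres + 8,613 litres + 9,742 litres + 72,259 litres + 31,978 litres + 63,597 litres = 439,547 litres.
439,547 litres > 410,000 litres, so the threshold is exceeded.

Yes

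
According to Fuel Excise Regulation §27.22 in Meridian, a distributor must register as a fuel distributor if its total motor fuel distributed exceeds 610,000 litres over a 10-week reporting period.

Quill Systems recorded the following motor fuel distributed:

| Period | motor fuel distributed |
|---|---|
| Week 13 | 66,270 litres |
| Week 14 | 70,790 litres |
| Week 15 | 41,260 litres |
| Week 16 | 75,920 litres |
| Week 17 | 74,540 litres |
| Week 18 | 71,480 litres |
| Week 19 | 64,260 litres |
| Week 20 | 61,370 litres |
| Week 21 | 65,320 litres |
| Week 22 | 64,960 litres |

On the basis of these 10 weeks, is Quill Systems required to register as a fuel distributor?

Yes

Total motor fuel distributed: 66,270 litres + 70,790 litres + 41,260 litres + 75,920 litres + 74,540 litres + 71,480 litres + 64,260 litres + 61,370 litres + 65,320 litres + 64,960 litres = 656,170 litres.
656,170 litres > 610,000 litres, so the threshold is exceeded.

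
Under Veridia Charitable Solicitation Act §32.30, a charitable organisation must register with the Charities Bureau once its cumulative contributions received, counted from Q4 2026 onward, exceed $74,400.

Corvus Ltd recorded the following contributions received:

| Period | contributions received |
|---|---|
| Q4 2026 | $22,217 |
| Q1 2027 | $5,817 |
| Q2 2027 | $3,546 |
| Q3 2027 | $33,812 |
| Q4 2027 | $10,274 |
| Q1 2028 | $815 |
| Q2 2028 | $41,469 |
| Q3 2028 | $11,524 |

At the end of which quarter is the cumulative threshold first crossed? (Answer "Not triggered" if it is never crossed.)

Q4 2027

Through Q4 2026: $22,217
Through Q1 2027: $28,034
Through Q2 2027: $31,580
Through Q3 2027: $65,392
Through Q4 2027: $75,666 ← exceeds threshold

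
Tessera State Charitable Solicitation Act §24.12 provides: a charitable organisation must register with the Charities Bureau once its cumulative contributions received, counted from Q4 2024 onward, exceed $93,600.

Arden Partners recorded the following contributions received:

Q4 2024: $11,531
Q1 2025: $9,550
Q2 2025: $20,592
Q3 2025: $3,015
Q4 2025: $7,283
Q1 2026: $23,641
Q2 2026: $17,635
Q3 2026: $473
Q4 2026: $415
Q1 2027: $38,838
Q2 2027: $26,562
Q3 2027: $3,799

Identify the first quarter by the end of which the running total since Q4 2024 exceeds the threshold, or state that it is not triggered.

Through Q4 2024: $11,531
Through Q1 2025: $21,081
Through Q2 2025: $41,673
Through Q3 2025: $44,688
Through Q4 2025: $51,971
Through Q1 2026: $75,612
Through Q2 2026: $93,247
Through Q3 2026: $93,720 ← exceeds threshold

Q3 2026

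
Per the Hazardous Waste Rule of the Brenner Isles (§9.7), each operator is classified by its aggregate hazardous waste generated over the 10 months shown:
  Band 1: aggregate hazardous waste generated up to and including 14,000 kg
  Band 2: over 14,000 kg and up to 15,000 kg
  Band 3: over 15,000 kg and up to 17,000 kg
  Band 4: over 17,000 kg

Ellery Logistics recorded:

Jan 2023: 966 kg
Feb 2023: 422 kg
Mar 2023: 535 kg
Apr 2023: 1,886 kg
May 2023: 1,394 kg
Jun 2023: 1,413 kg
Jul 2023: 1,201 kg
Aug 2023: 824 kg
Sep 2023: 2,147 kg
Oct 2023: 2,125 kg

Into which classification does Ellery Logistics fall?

Aggregate hazardous waste generated: 966 kg + 422 kg + 535 kg + 1,886 kg + 1,394 kg + 1,413 kg + 1,201 kg + 824 kg + 2,147 kg + 2,125 kg = 12,913 kg.
12,913 kg ≤ 14,000 kg, so Band 1 applies.

Band 1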